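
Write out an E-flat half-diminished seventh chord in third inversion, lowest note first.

E-flat half-diminished seventh = E♭–G♭–B𝄫–D♭; third inversion → seventh (D♭) lowest.

D♭ E♭ G♭ B𝄫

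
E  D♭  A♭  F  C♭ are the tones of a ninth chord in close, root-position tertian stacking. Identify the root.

D♭

Arranged so that each adjacent pair is a third by letter name: D♭ – F – A♭ – C♭ – E.
The bottom of that stack, D♭, is the root (this is D♭ dominant seventh sharp nine).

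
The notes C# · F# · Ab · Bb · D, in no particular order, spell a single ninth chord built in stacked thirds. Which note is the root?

Stacking in thirds gives Bb – D – F# – Ab – C#, so Bb is the root — Bb dominant seventh sharp nine sharp five.

Bb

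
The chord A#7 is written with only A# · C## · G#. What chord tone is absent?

The full A#7 chord is A#, C##, E#, G#.
Comparing with the voicing, the perfect 5th (5th) — E# — is absent.

E#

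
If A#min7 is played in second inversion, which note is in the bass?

A#min7 = A♯–C♯–E♯–G♯. Second inversion → fifth in the bass = E♯.

E♯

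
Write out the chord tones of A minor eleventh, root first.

A minor eleventh: minor eleventh on A.
A — root
C — minor 3rd
E — perfect 5th
G — minor 7th
B — major 9th
D — perfect 11th

A, C, E, G, B, D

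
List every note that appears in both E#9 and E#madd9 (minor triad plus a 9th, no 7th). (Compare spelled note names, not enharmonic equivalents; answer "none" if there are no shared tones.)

E#9: E# G## B# D# F##
E#madd9: E# G# B# F##
Common to both → E#, B#, F##.

E# – B# – F##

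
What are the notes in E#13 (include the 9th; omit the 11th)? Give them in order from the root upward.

E#  G##  B#  D#  F##  C##

E#13 is a dominant thirteenth built on E#.
- root: E#
- major 3rd: G##
- perfect 5th: B#
- minor 7th: D#
- major 9th: F##
- major 13th: C##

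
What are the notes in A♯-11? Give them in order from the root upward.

Root A#, quality minor eleventh:
root → A#
3rd (minor 3rd) → C#
5th (perfect 5th) → E#
7th (minor 7th) → G#
9th (major 9th) → B#
11th (perfect 11th) → D#

A# C# E# G# B# D#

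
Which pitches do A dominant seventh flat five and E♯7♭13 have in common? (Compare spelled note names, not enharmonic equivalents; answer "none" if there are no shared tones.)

C#

A dominant seventh flat five: A C# Eb G
E♯7♭13: E# G## B# D# C#
Common to both → C#.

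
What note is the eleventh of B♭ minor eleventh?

Root of B♭ minor eleventh = B-flat. The 11th is a perfect 11th: B-flat up a perfect 11th → E-flat.

E-flat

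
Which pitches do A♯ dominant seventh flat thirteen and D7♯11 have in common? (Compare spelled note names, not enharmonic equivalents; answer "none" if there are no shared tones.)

G#, F#

A♯ dominant seventh flat thirteen = A#, C##, E#, G#, F#.
D7♯11 = D, F#, A, C, G#.
Shared: G#, F#.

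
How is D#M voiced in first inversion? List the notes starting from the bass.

F##, A#, D#

D#M = D#–F##–A#; first inversion → third (F##) lowest.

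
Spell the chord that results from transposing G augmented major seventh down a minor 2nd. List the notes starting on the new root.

F#, A#, C##, E#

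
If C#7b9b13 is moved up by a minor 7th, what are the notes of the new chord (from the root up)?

B, D♯, F♯, A, C, G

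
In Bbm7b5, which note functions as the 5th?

Bbm7b5 is built on Bb; its 5th is a diminished 5th above the root.
A fifth above B uses the letter F, and the diminished 5th above Bb is Fb.

Fb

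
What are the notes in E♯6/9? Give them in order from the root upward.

E♯ – G𝄪 – B♯ – C𝄪 – F𝄪

Root E♯, quality six-nine:
E♯ — root
G𝄪 — major 3rd
B♯ — perfect 5th
C𝄪 — major 6th
F𝄪 — major 9th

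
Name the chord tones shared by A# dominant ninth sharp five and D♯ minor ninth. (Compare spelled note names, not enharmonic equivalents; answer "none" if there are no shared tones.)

A-sharp

A# dominant ninth sharp five: A-sharp C-double-sharp E-double-sharp G-sharp B-sharp
D♯ minor ninth: D-sharp F-sharp A-sharp C-sharp E-sharp
Common to both → A-sharp.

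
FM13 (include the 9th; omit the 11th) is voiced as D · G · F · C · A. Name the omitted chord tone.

E

FM13 = F, A, C, E, G, D. The voicing lacks the 7th (major 7th), E.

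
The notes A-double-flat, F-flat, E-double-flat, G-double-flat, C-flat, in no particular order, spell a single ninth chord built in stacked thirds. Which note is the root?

Arranged so that each adjacent pair is a third by letter name: F-flat – A-double-flat – C-flat – E-double-flat – G-double-flat.
The bottom of that stack, F-flat, is the root (this is F-flat minor seventh flat nine).

F-flat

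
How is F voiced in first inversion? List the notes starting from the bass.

In root position, F is F–A–C.
First inversion puts the third (A) in the bass.

A  C  F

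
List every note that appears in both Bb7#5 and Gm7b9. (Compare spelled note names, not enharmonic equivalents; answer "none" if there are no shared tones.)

Bb, D, Ab

Bb7#5: Bb D F# Ab
Gm7b9: G Bb D F Ab
Common to both → Bb, D, Ab.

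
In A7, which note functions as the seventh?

A7 is built on A; its 7th is a minor 7th above the root.
A seventh above A uses the letter G, and the minor 7th above A is G.

G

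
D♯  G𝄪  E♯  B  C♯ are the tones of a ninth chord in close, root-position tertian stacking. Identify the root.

C♯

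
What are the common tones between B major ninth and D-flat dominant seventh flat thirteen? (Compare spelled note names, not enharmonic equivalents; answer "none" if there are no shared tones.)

B major ninth = B, D-sharp, F-sharp, A-sharp, C-sharp.
D-flat dominant seventh flat thirteen = D-flat, F, A-flat, C-flat, B-double-flat.
Shared: none.

none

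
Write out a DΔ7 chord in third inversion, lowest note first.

In root position, DΔ7 is D–F#–A–C#.
Third inversion puts the seventh (C#) in the bass.

C# D F# A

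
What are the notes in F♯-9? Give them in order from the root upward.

F#  A  C#  E  G#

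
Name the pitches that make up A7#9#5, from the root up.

A7#9#5: dominant seventh sharp nine sharp five on A.
root → A
3rd (major 3rd) → C♯
5th (augmented 5th) → E♯
7th (minor 7th) → G
9th (augmented 9th) → B♯

A – C♯ – E♯ – G – B♯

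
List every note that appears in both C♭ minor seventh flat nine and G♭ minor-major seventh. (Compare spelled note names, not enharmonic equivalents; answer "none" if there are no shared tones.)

G-flat, B-double-flat

C♭ minor seventh flat nine = C-flat, E-double-flat, G-flat, B-double-flat, D-double-flat.
G♭ minor-major seventh = G-flat, B-double-flat, D-flat, F.
Shared: G-flat, B-double-flat.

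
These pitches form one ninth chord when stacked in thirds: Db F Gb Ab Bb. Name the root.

Arranged so that each adjacent pair is a third by letter name: Gb – Bb – Db – F – Ab.
The bottom of that stack, Gb, is the root (this is Gb major ninth).

Gb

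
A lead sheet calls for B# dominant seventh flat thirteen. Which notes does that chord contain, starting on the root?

B-sharp, D-double-sharp, F-double-sharp, A-sharp, G-sharp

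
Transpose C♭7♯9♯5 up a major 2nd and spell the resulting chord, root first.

Cb up a major 2nd → Db. New chord: Db dominant seventh sharp nine sharp five.
Db — root
F — major 3rd
A — augmented 5th
Cb — minor 7th
E — augmented 9th

Db, F, A, Cb, E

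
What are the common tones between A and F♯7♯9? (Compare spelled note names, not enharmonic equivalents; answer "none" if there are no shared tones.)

A: A C♯ E
F♯7♯9: F♯ A♯ C♯ E G𝄪
Common to both → C♯, E.

C♯ E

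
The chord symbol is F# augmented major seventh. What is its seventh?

F# augmented major seventh is built on F-sharp; its 7th is a major 7th above the root.
A seventh above F uses the letter E, and the major 7th above F-sharp is E-sharp.

E-sharp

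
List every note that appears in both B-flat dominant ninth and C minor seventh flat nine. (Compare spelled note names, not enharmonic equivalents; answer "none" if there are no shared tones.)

B-flat C

B-flat dominant ninth = B-flat, D, F, A-flat, C.
C minor seventh flat nine = C, E-flat, G, B-flat, D-flat.
Shared: B-flat, C.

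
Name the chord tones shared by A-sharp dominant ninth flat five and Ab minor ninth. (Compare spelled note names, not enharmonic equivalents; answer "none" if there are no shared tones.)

none

A-sharp dominant ninth flat five = A-sharp, C-double-sharp, E, G-sharp, B-sharp.
Ab minor ninth = A-flat, C-flat, E-flat, G-flat, B-flat.
Shared: none.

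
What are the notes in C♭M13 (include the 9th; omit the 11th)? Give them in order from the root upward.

C♭ E♭ G♭ B♭ D♭ A♭

C♭M13: major thirteenth on C♭.
Root: C♭
Major 3rd (3rd): E♭
Perfect 5th (5th): G♭
Major 7th (7th): B♭
Major 9th (9th): D♭
Major 13th (13th): A♭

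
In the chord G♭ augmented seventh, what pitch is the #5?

D

G♭ augmented seventh is built on Gb; its 5th is an augmented 5th above the root.
A fifth above G uses the letter D, and the augmented 5th above Gb is D.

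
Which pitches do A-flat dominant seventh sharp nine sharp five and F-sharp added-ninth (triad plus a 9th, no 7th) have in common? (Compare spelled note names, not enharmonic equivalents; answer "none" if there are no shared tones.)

none

A-flat dominant seventh sharp nine sharp five: A-flat C E G-flat B
F-sharp added-ninth: F-sharp A-sharp C-sharp G-sharp
Common to both → none.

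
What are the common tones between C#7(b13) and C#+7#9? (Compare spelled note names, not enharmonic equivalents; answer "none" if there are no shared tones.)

C#  E#  B

C#7(b13): C# E# G# B A
C#+7#9: C# E# G## B D##
Common to both → C#, E#, B.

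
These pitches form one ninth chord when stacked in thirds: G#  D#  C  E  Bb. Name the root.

C

Arranged so that each adjacent pair is a third by letter name: C – E – G# – Bb – D#.
The bottom of that stack, C, is the root (this is C dominant seventh sharp nine sharp five).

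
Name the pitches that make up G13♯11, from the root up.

G, B, D, F, A, C#, E

Root G, quality dominant thirteenth sharp eleven:
G — root
B — major 3rd
D — perfect 5th
F — minor 7th
A — major 9th
C# — augmented 11th
E — major 13th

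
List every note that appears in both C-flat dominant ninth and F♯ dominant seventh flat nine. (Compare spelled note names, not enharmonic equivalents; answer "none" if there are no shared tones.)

none

C-flat dominant ninth = C-flat, E-flat, G-flat, B-double-flat, D-flat.
F♯ dominant seventh flat nine = F-sharp, A-sharp, C-sharp, E, G.
Shared: none.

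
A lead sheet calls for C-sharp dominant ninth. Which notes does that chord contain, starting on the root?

C♯, E♯, G♯, B, D♯

C-sharp dominant ninth: dominant ninth on C♯.
C♯ — root
E♯ — major 3rd
G♯ — perfect 5th
B — minor 7th
D♯ — major 9th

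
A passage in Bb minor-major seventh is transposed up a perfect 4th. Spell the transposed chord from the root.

Transposed root: Bb → Eb (perfect 4th up). So we spell Eb minor-major seventh:
root → Eb
3rd (minor 3rd) → Gb
5th (perfect 5th) → Bb
7th (major 7th) → D

Eb – Gb – Bb – D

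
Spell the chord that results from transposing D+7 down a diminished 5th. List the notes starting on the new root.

G♯, B♯, D𝄪, F♯

Transposed root: D → G♯ (diminished 5th down). So we spell G♯ augmented seventh:
G♯ — root
B♯ — major 3rd
D𝄪 — augmented 5th
F♯ — minor 7th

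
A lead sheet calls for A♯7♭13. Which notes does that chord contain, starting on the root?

A# – C## – E# – G# – F#

A♯7♭13 is a dominant seventh flat thirteen built on A#.
A# — root
C## — major 3rd
E# — perfect 5th
G# — minor 7th
F# — minor 13th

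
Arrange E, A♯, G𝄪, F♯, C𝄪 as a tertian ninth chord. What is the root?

F♯

Stacking in thirds gives F♯ – A♯ – C𝄪 – E – G𝄪, so F♯ is the root — F♯ dominant seventh sharp nine sharp five.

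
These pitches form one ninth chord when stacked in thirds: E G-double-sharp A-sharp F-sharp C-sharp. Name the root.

F-sharp

Arranged so that each adjacent pair is a third by letter name: F-sharp – A-sharp – C-sharp – E – G-double-sharp.
The bottom of that stack, F-sharp, is the root (this is F-sharp dominant seventh sharp nine).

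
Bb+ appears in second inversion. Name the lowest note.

F#

Bb+ in root position is Bb–D–F#.
Second inversion places the fifth in the bass, which is F#.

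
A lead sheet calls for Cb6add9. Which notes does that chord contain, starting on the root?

C♭, E♭, G♭, A♭, D♭

Cb6add9: six-nine on C♭.
Root: C♭
Major 3rd (3rd): E♭
Perfect 5th (5th): G♭
Major 6th (6th): A♭
Major 9th (9th): D♭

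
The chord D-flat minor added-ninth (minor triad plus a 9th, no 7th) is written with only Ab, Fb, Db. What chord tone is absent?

D-flat minor added-ninth = Db, Fb, Ab, Eb. The voicing lacks the 9th (major 9th), Eb.

Eb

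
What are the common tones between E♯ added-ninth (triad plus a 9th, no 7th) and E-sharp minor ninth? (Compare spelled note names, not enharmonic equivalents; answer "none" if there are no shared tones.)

E-sharp  B-sharp  F-double-sharp

E♯ added-ninth = E-sharp, G-double-sharp, B-sharp, F-double-sharp.
E-sharp minor ninth = E-sharp, G-sharp, B-sharp, D-sharp, F-double-sharp.
Shared: E-sharp, B-sharp, F-double-sharp.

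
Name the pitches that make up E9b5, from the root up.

E9b5 is a dominant ninth flat five built on E.
- root: E
- major 3rd: G#
- diminished 5th: Bb
- minor 7th: D
- major 9th: F#

E  G#  Bb  D  F#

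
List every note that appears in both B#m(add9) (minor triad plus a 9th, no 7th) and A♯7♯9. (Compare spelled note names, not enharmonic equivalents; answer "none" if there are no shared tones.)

B#m(add9) = B♯, D♯, F𝄪, C𝄪.
A♯7♯9 = A♯, C𝄪, E♯, G♯, B𝄪.
Shared: C𝄪.

C𝄪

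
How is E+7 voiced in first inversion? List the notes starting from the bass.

In root position, E+7 is E–G♯–B♯–D.
First inversion puts the third (G♯) in the bass.

G♯, B♯, D, E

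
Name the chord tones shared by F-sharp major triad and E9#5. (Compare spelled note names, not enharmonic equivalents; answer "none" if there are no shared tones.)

F-sharp major triad: F# A# C#
E9#5: E G# B# D F#
Common to both → F#.

F#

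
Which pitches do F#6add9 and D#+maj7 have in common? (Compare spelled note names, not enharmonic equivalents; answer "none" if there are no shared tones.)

D#

F#6add9: F# A# C# D# G#
D#+maj7: D# F## A## C##
Common to both → D#.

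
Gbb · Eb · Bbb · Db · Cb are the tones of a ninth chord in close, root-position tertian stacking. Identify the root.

Cb

Stacking in thirds gives Cb – Eb – Gbb – Bbb – Db, so Cb is the root — Cb dominant ninth flat five.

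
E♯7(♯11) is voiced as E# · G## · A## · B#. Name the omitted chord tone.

The full E♯7(♯11) chord is E#, G##, B#, D#, A##.
Comparing with the voicing, the minor 7th (7th) — D# — is absent.

D#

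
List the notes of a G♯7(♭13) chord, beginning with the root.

G#, B#, D#, F#, E

G♯7(♭13) is a dominant seventh flat thirteen built on G#.
G# — root
B# — major 3rd
D# — perfect 5th
F# — minor 7th
E — minor 13th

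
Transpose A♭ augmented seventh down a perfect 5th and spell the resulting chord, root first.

Transposed root: A-flat → D-flat (perfect 5th down). So we spell D-flat augmented seventh:
Root: D-flat
Major 3rd (3rd): F
Augmented 5th (5th): A
Minor 7th (7th): C-flat

D-flat  F  A  C-flat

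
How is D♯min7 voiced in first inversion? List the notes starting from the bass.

F#, A#, C#, D#

In root position, D♯min7 is D#–F#–A#–C#.
First inversion puts the third (F#) in the bass.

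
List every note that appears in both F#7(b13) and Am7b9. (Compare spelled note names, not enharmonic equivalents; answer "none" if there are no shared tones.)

E

F#7(b13): F# A# C# E D
Am7b9: A C E G Bb
Common to both → E.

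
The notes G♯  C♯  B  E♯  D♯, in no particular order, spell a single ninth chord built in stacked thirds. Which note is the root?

Arranged so that each adjacent pair is a third by letter name: C♯ – E♯ – G♯ – B – D♯.
The bottom of that stack, C♯, is the root (this is C♯ dominant ninth).

C♯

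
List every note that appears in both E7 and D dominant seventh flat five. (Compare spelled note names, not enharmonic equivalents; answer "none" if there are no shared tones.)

E7: E G# B D
D dominant seventh flat five: D F# Ab C
Common to both → D.

D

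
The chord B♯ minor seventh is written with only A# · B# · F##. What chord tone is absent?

B♯ minor seventh = B#, D#, F##, A#. The voicing lacks the 3rd (minor 3rd), D#.

D#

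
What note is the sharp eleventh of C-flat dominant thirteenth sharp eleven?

Root of C-flat dominant thirteenth sharp eleven = C-flat. The 11th is an augmented 11th: C-flat up an augmented 11th → F.

F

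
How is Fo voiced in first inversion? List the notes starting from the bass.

In root position, Fo is F–Ab–Cb.
First inversion puts the third (Ab) in the bass.

Ab Cb F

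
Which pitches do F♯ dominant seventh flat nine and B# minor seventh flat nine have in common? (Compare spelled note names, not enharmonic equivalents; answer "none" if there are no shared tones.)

A-sharp C-sharp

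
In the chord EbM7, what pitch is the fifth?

Bb

EbM7 is built on Eb; its 5th is a perfect 5th above the root.
A fifth above E uses the letter B, and the perfect 5th above Eb is Bb.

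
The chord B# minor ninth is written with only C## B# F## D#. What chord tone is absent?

B# minor ninth = B#, D#, F##, A#, C##. The voicing lacks the 7th (minor 7th), A#.

A#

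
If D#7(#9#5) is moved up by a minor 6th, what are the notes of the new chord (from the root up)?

A minor 6th up from D♯ is B, so the new chord is B dominant seventh sharp nine sharp five.
- root: B
- major 3rd: D♯
- augmented 5th: F𝄪
- minor 7th: A
- augmented 9th: C𝄪

B, D♯, F𝄪, A, C𝄪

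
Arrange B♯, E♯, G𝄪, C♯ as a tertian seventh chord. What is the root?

C♯

Stacking in thirds gives C♯ – E♯ – G𝄪 – B♯, so C♯ is the root — C♯ augmented major seventh.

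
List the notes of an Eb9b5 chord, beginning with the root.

E♭, G, B𝄫, D♭, F

Root E♭, quality dominant ninth flat five:
Root: E♭
Major 3rd (3rd): G
Diminished 5th (5th): B𝄫
Minor 7th (7th): D♭
Major 9th (9th): F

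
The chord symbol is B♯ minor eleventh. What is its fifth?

F##

Root of B♯ minor eleventh = B#. The 5th is a perfect 5th: B# up a perfect 5th → F##.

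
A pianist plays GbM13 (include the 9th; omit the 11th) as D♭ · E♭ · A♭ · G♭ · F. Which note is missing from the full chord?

B♭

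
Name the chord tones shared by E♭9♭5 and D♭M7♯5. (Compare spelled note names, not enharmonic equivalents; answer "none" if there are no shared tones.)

Db – F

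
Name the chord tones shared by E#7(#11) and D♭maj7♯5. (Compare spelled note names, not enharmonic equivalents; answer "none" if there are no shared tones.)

none

E#7(#11): E♯ G𝄪 B♯ D♯ A𝄪
D♭maj7♯5: D♭ F A C
Common to both → none.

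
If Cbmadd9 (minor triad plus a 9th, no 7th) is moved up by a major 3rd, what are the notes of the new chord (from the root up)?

Eb Gb Bb F

Cb up a major 3rd → Eb. New chord: Eb minor added-ninth.
- root: Eb
- minor 3rd: Gb
- perfect 5th: Bb
- major 9th: F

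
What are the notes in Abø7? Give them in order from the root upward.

A♭, C♭, E𝄫, G♭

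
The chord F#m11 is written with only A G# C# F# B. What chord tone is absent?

E

F#m11 = F#, A, C#, E, G#, B. The voicing lacks the 7th (minor 7th), E.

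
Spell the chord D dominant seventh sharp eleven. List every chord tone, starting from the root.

D F# A C G#

D dominant seventh sharp eleven is a dominant seventh sharp eleven built on D.
root → D
3rd (major 3rd) → F#
5th (perfect 5th) → A
7th (minor 7th) → C
11th (augmented 11th) → G#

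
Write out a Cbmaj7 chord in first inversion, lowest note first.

Cbmaj7 = Cb–Eb–Gb–Bb; first inversion → third (Eb) lowest.

Eb, Gb, Bb, Cb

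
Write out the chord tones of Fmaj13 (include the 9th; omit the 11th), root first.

Root F, quality major thirteenth:
Root: F
Major 3rd (3rd): A
Perfect 5th (5th): C
Major 7th (7th): E
Major 9th (9th): G
Major 13th (13th): D

F  A  C  E  G  D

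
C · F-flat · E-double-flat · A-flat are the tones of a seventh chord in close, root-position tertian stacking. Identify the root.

Arranged so that each adjacent pair is a third by letter name: F-flat – A-flat – C – E-double-flat.
The bottom of that stack, F-flat, is the root (this is F-flat augmented seventh).

F-flat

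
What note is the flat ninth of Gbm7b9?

Abb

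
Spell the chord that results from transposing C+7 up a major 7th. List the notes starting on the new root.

B D# F## A

Transposed root: C → B (major 7th up). So we spell B augmented seventh:
B — root
D# — major 3rd
F## — augmented 5th
A — minor 7th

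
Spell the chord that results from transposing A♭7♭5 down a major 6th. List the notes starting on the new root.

Cb, Eb, Gbb, Bbb

Ab down a major 6th → Cb. New chord: Cb dominant seventh flat five.
Cb — root
Eb — major 3rd
Gbb — diminished 5th
Bbb — minor 7th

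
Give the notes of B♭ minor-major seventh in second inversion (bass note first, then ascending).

F, A, Bb, Db

B♭ minor-major seventh = Bb–Db–F–A; second inversion → fifth (F) lowest.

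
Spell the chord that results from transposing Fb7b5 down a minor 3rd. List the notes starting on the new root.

Db, F, Abb, Cb

Transposed root: Fb → Db (minor 3rd down). So we spell Db dominant seventh flat five:
- root: Db
- major 3rd: F
- diminished 5th: Abb
- minor 7th: Cb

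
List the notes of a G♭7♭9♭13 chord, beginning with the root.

G♭  B♭  D♭  F♭  A𝄫  E𝄫

Root G♭, quality dominant seventh flat nine flat thirteen:
- root: G♭
- major 3rd: B♭
- perfect 5th: D♭
- minor 7th: F♭
- minor 9th: A𝄫
- minor 13th: E𝄫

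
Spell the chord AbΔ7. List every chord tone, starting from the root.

Root Ab, quality major seventh:
root → Ab
3rd (major 3rd) → C
5th (perfect 5th) → Eb
7th (major 7th) → G

Ab – C – Eb – G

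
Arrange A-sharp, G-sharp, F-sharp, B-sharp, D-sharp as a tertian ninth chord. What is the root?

G-sharp

Stacking in thirds gives G-sharp – B-sharp – D-sharp – F-sharp – A-sharp, so G-sharp is the root — G-sharp dominant ninth.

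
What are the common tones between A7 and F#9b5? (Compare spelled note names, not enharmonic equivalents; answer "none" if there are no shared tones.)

E

A7 = A, C♯, E, G.
F#9b5 = F♯, A♯, C, E, G♯.
Shared: E.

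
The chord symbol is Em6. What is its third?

G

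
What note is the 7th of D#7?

Root of D#7 = D#. The 7th is a minor 7th: D# up a minor 7th → C#.

C#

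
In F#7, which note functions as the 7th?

E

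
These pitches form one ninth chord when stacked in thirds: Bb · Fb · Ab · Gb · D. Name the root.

Gb

Arranged so that each adjacent pair is a third by letter name: Gb – Bb – D – Fb – Ab.
The bottom of that stack, Gb, is the root (this is Gb dominant ninth sharp five).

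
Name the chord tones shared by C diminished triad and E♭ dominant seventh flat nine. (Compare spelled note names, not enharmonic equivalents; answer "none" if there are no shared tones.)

C diminished triad: C E-flat G-flat
E♭ dominant seventh flat nine: E-flat G B-flat D-flat F-flat
Common to both → E-flat.

E-flat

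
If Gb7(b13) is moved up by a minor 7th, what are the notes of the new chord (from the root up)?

F♭, A♭, C♭, E𝄫, D𝄫

A minor 7th up from G♭ is F♭, so the new chord is F♭ dominant seventh flat thirteen.
root → F♭
3rd (major 3rd) → A♭
5th (perfect 5th) → C♭
7th (minor 7th) → E𝄫
13th (minor 13th) → D𝄫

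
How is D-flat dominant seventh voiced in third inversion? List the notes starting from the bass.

In root position, D-flat dominant seventh is D-flat–F–A-flat–C-flat.
Third inversion puts the seventh (C-flat) in the bass.

C-flat – D-flat – F – A-flat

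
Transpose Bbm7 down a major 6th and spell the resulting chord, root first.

A major 6th down from Bb is Db, so the new chord is Db minor seventh.
Root: Db
Minor 3rd (3rd): Fb
Perfect 5th (5th): Ab
Minor 7th (7th): Cb

Db  Fb  Ab  Cb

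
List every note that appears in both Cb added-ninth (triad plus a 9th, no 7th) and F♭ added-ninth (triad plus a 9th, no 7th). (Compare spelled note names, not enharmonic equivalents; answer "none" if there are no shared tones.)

Cb added-ninth = C-flat, E-flat, G-flat, D-flat.
F♭ added-ninth = F-flat, A-flat, C-flat, G-flat.
Shared: C-flat, G-flat.

C-flat – G-flat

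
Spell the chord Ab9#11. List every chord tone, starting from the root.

Root Ab, quality dominant ninth sharp eleven:
root → Ab
3rd (major 3rd) → C
5th (perfect 5th) → Eb
7th (minor 7th) → Gb
9th (major 9th) → Bb
11th (augmented 11th) → D

Ab  C  Eb  Gb  Bb  D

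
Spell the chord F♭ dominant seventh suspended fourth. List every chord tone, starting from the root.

F-flat, B-double-flat, C-flat, E-double-flat

Root F-flat, quality dominant seventh suspended fourth:
Root: F-flat
Perfect 4th (4th): B-double-flat
Perfect 5th (5th): C-flat
Minor 7th (7th): E-double-flat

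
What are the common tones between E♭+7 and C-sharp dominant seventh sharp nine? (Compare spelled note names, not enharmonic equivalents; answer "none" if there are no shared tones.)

B

E♭+7 = E♭, G, B, D♭.
C-sharp dominant seventh sharp nine = C♯, E♯, G♯, B, D𝄪.
Shared: B.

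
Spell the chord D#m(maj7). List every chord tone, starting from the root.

D#m(maj7) is a minor-major seventh built on D#.
D# — root
F# — minor 3rd
A# — perfect 5th
C## — major 7th

D# F# A# C##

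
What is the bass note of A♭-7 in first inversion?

A♭-7 = Ab–Cb–Eb–Gb. First inversion → third in the bass = Cb.

Cb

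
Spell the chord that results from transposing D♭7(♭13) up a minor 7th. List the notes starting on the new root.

C♭, E♭, G♭, B𝄫, A𝄫

A minor 7th up from D♭ is C♭, so the new chord is C♭ dominant seventh flat thirteen.
C♭ — root
E♭ — major 3rd
G♭ — perfect 5th
B𝄫 — minor 7th
A𝄫 — minor 13th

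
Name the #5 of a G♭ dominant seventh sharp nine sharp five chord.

D

G♭ dominant seventh sharp nine sharp five is built on Gb; its 5th is an augmented 5th above the root.
A fifth above G uses the letter D, and the augmented 5th above Gb is D.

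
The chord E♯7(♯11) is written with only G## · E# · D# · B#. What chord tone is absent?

The full E♯7(♯11) chord is E#, G##, B#, D#, A##.
Comparing with the voicing, the augmented 11th (11th) — A## — is absent.

A##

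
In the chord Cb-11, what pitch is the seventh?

Root of Cb-11 = Cb. The 7th is a minor 7th: Cb up a minor 7th → Bbb.

Bbb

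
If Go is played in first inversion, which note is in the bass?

Go = G–B♭–D♭. First inversion → third in the bass = B♭.

B♭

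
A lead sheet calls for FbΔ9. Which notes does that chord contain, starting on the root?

FbΔ9 is a major ninth built on Fb.
Fb — root
Ab — major 3rd
Cb — perfect 5th
Eb — major 7th
Gb — major 9th

Fb – Ab – Cb – Eb – Gb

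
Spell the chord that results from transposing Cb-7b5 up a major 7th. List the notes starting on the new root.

B♭ – D♭ – F♭ – A♭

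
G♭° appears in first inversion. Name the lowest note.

Bbb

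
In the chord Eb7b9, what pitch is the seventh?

D♭

Root of Eb7b9 = E♭. The 7th is a minor 7th: E♭ up a minor 7th → D♭.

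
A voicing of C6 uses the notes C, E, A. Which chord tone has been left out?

C6 = C, E, G, A. The voicing lacks the 5th (perfect 5th), G.

G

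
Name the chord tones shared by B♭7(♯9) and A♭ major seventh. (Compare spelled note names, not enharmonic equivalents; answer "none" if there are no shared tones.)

A♭

B♭7(♯9) = B♭, D, F, A♭, C♯.
A♭ major seventh = A♭, C, E♭, G.
Shared: A♭.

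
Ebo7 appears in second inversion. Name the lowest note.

Bbb

Ebo7 = Eb–Gb–Bbb–Dbb. Second inversion → fifth in the bass = Bbb.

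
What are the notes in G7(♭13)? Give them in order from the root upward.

G7(♭13) is a dominant seventh flat thirteen built on G.
G — root
B — major 3rd
D — perfect 5th
F — minor 7th
E♭ — minor 13th

G – B – D – F – E♭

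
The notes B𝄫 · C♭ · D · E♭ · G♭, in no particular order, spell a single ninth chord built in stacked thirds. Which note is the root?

C♭

Arranged so that each adjacent pair is a third by letter name: C♭ – E♭ – G♭ – B𝄫 – D.
The bottom of that stack, C♭, is the root (this is C♭ dominant seventh sharp nine).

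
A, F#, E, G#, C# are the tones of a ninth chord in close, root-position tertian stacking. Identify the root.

Stacking in thirds gives F# – A – C# – E – G#, so F# is the root — F# minor ninth.

F#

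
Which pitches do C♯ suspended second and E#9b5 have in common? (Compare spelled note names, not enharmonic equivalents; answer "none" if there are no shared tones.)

D#

C♯ suspended second: C# D# G#
E#9b5: E# G## B D# F##
Common to both → D#.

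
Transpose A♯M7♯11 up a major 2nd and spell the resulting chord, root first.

B# – D## – F## – A## – E##

Transposed root: A# → B# (major 2nd up). So we spell B# major seventh sharp eleven:
- root: B#
- major 3rd: D##
- perfect 5th: F##
- major 7th: A##
- augmented 11th: E##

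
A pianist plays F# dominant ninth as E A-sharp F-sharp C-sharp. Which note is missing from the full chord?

F# dominant ninth = F-sharp, A-sharp, C-sharp, E, G-sharp. The voicing lacks the 9th (major 9th), G-sharp.

G-sharp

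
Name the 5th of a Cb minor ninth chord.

Root of Cb minor ninth = C-flat. The 5th is a perfect 5th: C-flat up a perfect 5th → G-flat.

G-flat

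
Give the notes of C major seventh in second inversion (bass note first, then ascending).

G B C E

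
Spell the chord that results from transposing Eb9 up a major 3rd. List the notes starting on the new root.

Eb up a major 3rd → G. New chord: G dominant ninth.
G — root
B — major 3rd
D — perfect 5th
F — minor 7th
A — major 9th

G  B  D  F  A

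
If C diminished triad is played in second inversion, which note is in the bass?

G-flat

C diminished triad = C–E-flat–G-flat. Second inversion → fifth in the bass = G-flat.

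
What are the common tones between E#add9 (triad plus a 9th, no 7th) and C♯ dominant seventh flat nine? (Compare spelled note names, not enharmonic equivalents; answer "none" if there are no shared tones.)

E#add9: E# G## B# F##
C♯ dominant seventh flat nine: C# E# G# B D
Common to both → E#.

E#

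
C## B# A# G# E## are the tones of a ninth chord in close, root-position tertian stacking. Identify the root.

A#

Stacking in thirds gives A# – C## – E## – G# – B#, so A# is the root — A# dominant ninth sharp five.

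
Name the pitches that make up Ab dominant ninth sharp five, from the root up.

Ab – C – E – Gb – Bb

Ab dominant ninth sharp five: dominant ninth sharp five on Ab.
- root: Ab
- major 3rd: C
- augmented 5th: E
- minor 7th: Gb
- major 9th: Bb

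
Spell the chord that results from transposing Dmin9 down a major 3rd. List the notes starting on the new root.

B♭  D♭  F  A♭  C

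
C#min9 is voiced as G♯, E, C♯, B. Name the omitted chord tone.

D♯

The full C#min9 chord is C♯, E, G♯, B, D♯.
Comparing with the voicing, the major 9th (9th) — D♯ — is absent.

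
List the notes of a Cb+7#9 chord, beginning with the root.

C♭, E♭, G, B𝄫, D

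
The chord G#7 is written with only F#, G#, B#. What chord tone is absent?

D#

The full G#7 chord is G#, B#, D#, F#.
Comparing with the voicing, the perfect 5th (5th) — D# — is absent.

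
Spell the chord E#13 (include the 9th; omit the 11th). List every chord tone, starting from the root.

E#, G##, B#, D#, F##, C##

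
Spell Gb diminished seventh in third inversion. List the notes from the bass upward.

Fbb – Gb – Bbb – Dbb

In root position, Gb diminished seventh is Gb–Bbb–Dbb–Fbb.
Third inversion puts the seventh (Fbb) in the bass.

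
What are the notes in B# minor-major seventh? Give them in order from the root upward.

B#  D#  F##  A##

Root B#, quality minor-major seventh:
root → B#
3rd (minor 3rd) → D#
5th (perfect 5th) → F##
7th (major 7th) → A##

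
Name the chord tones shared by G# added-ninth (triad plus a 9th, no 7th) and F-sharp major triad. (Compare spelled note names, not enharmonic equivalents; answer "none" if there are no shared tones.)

G# added-ninth = G-sharp, B-sharp, D-sharp, A-sharp.
F-sharp major triad = F-sharp, A-sharp, C-sharp.
Shared: A-sharp.

A-sharp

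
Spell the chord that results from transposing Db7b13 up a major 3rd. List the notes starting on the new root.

F, A, C, Eb, Db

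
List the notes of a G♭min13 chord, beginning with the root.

G♭ B𝄫 D♭ F♭ A♭ C♭ E♭

Root G♭, quality minor thirteenth:
G♭ — root
B𝄫 — minor 3rd
D♭ — perfect 5th
F♭ — minor 7th
A♭ — major 9th
C♭ — perfect 11th
E♭ — major 13th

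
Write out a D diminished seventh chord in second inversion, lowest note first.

A-flat C-flat D F

In root position, D diminished seventh is D–F–A-flat–C-flat.
Second inversion puts the fifth (A-flat) in the bass.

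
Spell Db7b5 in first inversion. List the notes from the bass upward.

F, Abb, Cb, Db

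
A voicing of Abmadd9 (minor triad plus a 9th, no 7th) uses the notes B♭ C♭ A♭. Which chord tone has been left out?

E♭

Abmadd9 = A♭, C♭, E♭, B♭. The voicing lacks the 5th (perfect 5th), E♭.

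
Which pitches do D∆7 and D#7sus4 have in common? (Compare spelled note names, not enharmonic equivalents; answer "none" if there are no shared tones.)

D∆7: D F# A C#
D#7sus4: D# G# A# C#
Common to both → C#.

C#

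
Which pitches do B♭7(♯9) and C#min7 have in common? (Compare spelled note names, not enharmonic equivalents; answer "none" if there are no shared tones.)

C#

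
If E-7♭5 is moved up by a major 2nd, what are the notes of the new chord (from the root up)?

F# A C E

Transposed root: E → F# (major 2nd up). So we spell F# half-diminished seventh:
Root: F#
Minor 3rd (3rd): A
Diminished 5th (5th): C
Minor 7th (7th): E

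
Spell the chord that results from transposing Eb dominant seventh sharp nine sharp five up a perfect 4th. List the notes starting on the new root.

E-flat up a perfect 4th → A-flat. New chord: A-flat dominant seventh sharp nine sharp five.
- root: A-flat
- major 3rd: C
- augmented 5th: E
- minor 7th: G-flat
- augmented 9th: B

A-flat C E G-flat B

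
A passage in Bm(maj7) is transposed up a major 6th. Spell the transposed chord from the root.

G# B D# F##

A major 6th up from B is G#, so the new chord is G# minor-major seventh.
- root: G#
- minor 3rd: B
- perfect 5th: D#
- major 7th: F##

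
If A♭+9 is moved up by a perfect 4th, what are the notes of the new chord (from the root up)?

Db F A Cb Eb

Transposed root: Ab → Db (perfect 4th up). So we spell Db dominant ninth sharp five:
root → Db
3rd (major 3rd) → F
5th (augmented 5th) → A
7th (minor 7th) → Cb
9th (major 9th) → Eb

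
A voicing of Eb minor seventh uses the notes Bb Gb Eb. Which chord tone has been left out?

Db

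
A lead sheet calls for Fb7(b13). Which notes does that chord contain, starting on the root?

Fb7(b13) is a dominant seventh flat thirteen built on Fb.
- root: Fb
- major 3rd: Ab
- perfect 5th: Cb
- minor 7th: Ebb
- minor 13th: Dbb

Fb, Ab, Cb, Ebb, Dbb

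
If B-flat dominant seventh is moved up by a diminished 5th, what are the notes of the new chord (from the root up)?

Transposed root: Bb → Fb (diminished 5th up). So we spell Fb dominant seventh:
Fb — root
Ab — major 3rd
Cb — perfect 5th
Ebb — minor 7th

Fb, Ab, Cb, Ebb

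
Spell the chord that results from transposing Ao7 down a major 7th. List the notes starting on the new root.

Bb, Db, Fb, Abb

Transposed root: A → Bb (major 7th down). So we spell Bb diminished seventh:
Bb — root
Db — minor 3rd
Fb — diminished 5th
Abb — diminished 7th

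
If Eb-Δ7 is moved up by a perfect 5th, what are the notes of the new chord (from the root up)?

Bb Db F A

Transposed root: Eb → Bb (perfect 5th up). So we spell Bb minor-major seventh:
- root: Bb
- minor 3rd: Db
- perfect 5th: F
- major 7th: A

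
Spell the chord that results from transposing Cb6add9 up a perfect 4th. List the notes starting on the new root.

Fb – Ab – Cb – Db – Gb

Cb up a perfect 4th → Fb. New chord: Fb six-nine.
root → Fb
3rd (major 3rd) → Ab
5th (perfect 5th) → Cb
6th (major 6th) → Db
9th (major 9th) → Gb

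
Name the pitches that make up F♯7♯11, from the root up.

F♯7♯11: dominant seventh sharp eleven on F♯.
- root: F♯
- major 3rd: A♯
- perfect 5th: C♯
- minor 7th: E
- augmented 11th: B♯

F♯, A♯, C♯, E, B♯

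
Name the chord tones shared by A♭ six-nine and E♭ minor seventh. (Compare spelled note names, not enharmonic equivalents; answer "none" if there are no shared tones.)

Eb, Bb

A♭ six-nine = Ab, C, Eb, F, Bb.
E♭ minor seventh = Eb, Gb, Bb, Db.
Shared: Eb, Bb.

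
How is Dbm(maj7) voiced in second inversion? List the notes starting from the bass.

Ab  C  Db  Fb

In root position, Dbm(maj7) is Db–Fb–Ab–C.
Second inversion puts the fifth (Ab) in the bass.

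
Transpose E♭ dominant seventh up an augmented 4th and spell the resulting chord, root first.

A, C-sharp, E, G

An augmented 4th up from E-flat is A, so the new chord is A dominant seventh.
root → A
3rd (major 3rd) → C-sharp
5th (perfect 5th) → E
7th (minor 7th) → G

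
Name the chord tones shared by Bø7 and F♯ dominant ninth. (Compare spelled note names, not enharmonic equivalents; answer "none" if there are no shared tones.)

none

Bø7: B D F A
F♯ dominant ninth: F♯ A♯ C♯ E G♯
Common to both → none.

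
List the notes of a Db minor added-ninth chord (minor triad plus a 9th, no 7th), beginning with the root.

Db minor added-ninth: minor added-ninth on D-flat.
D-flat — root
F-flat — minor 3rd
A-flat — perfect 5th
E-flat — major 9th

D-flat, F-flat, A-flat, E-flat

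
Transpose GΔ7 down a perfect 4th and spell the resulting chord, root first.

A perfect 4th down from G is D, so the new chord is D major seventh.
- root: D
- major 3rd: F#
- perfect 5th: A
- major 7th: C#

D F# A C#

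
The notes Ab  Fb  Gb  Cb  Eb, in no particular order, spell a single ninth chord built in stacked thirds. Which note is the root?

Stacking in thirds gives Fb – Ab – Cb – Eb – Gb, so Fb is the root — Fb major ninth.

Fb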